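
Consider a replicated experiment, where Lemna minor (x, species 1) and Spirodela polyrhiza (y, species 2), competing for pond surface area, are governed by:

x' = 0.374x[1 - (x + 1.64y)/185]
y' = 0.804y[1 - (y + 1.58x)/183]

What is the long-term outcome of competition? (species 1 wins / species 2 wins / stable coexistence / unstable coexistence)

unstable coexistence (outcome depends on initial conditions)

Compare the nullcline intercepts: K1/α12 = 185/1.64 = 113 < K2 = 183; K2/α21 = 183/1.58 = 116 < K1 = 185.
Since both are reversed, neither can invade when rare; the interior point is a saddle.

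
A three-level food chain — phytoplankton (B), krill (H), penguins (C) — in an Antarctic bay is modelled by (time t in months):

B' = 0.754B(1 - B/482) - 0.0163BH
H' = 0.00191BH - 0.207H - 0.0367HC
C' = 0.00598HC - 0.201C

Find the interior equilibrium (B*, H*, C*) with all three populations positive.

From dC/dt = 0: 0.00598H* = 0.201, so H* = 33.6.
From dB/dt = 0: 0.754(1 - B*/482) = 0.0163·33.6, giving B* = 482·(1 - 0.727) = 132.
From dH/dt = 0: 0.00191·132 - 0.207 = 0.0367C*, so C* = 0.0447/0.0367 = 1.22.

B* ≈ 132, H* ≈ 33.6, C* ≈ 1.22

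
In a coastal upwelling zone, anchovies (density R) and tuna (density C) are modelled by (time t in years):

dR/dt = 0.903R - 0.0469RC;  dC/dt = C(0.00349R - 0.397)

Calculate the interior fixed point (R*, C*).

Set dC/dt = 0 with C > 0: 0.00349R - 0.397 = 0, so R* = 0.397/0.00349 = 114.
Set dR/dt = 0 with R > 0: 0.903 - 0.0469C = 0, so C* = 0.903/0.0469 = 19.3.

R* ≈ 114, C* ≈ 19.3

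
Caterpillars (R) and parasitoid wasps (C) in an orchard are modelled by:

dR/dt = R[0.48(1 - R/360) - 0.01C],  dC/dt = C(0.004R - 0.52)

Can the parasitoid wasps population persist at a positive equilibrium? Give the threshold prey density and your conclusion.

Threshold R = 130; K > 130, so yes, the predator persists.

The predator equation gives dC/dt > 0 only when R > 0.52/0.004 = 130.
Without the predator, R → K = 360. Since 360 > 130, the predator can invade and persist.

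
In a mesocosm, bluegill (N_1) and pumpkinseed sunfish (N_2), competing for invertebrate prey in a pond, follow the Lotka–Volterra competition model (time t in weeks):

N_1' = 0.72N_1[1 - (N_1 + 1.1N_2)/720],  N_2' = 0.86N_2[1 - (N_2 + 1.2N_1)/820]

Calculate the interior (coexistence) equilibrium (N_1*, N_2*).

N_1* ≈ 569, N_2* ≈ 137

Setting both brackets to zero gives the nullclines N_1 + 1.1N_2 = 720 and 1.2N_1 + N_2 = 820.
Substituting N_2 = 820 - 1.2N_1 into the first: N_1(1 - 1.1·1.2) = 720 - 1.1·820.
So N_1* = -182/-0.32 = 569, and then N_2* = 820 - 1.2·569 = 137.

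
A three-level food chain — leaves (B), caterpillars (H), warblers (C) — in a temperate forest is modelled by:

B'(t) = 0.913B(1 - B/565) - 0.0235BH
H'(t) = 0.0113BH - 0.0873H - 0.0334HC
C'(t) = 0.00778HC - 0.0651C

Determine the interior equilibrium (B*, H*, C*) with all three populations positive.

From dC/dt = 0: 0.00778H* = 0.0651, so H* = 8.37.
From dB/dt = 0: 0.913(1 - B*/565) = 0.0235·8.37, giving B* = 565·(1 - 0.215) = 443.
From dH/dt = 0: 0.0113·443 - 0.0873 = 0.0334C*, so C* = 4.92/0.0334 = 147.

B* ≈ 443, H* ≈ 8.37, C* ≈ 147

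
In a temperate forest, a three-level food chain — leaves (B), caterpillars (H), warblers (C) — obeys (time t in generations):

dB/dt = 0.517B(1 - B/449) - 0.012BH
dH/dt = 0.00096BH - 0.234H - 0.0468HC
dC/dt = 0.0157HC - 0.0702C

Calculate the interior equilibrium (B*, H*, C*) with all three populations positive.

From dC/dt = 0: 0.0157H* = 0.0702, so H* = 4.47.
From dB/dt = 0: 0.517(1 - B*/449) = 0.012·4.47, giving B* = 449·(1 - 0.104) = 402.
From dH/dt = 0: 0.00096·402 - 0.234 = 0.0468C*, so C* = 0.152/0.0468 = 3.25.

B* ≈ 402, H* ≈ 4.47, C* ≈ 3.25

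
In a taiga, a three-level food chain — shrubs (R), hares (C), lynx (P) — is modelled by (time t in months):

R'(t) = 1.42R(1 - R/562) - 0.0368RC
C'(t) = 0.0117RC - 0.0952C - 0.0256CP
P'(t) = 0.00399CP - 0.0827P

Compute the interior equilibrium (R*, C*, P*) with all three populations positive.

R* ≈ 260, C* ≈ 20.7, P* ≈ 115

From dP/dt = 0: 0.00399C* = 0.0827, so C* = 20.7.
From dR/dt = 0: 1.42(1 - R*/562) = 0.0368·20.7, giving R* = 562·(1 - 0.537) = 260.
From dC/dt = 0: 0.0117·260 - 0.0952 = 0.0256P*, so P* = 2.95/0.0256 = 115.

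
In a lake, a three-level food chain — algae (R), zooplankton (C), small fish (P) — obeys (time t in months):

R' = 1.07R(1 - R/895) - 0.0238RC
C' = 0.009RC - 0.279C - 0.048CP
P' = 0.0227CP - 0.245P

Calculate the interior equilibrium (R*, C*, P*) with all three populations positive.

R* ≈ 680, C* ≈ 10.8, P* ≈ 122

From dP/dt = 0: 0.0227C* = 0.245, so C* = 10.8.
From dR/dt = 0: 1.07(1 - R*/895) = 0.0238·10.8, giving R* = 895·(1 - 0.24) = 680.
From dC/dt = 0: 0.009·680 - 0.279 = 0.048P*, so P* = 5.84/0.048 = 122.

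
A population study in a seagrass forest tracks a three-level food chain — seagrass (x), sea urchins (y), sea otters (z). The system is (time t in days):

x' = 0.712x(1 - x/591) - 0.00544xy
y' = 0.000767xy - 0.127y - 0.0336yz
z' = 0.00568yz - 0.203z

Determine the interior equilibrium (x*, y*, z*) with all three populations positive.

From dz/dt = 0: 0.00568y* = 0.203, so y* = 35.7.
From dx/dt = 0: 0.712(1 - x*/591) = 0.00544·35.7, giving x* = 591·(1 - 0.273) = 430.
From dy/dt = 0: 0.000767·430 - 0.127 = 0.0336z*, so z* = 0.203/0.0336 = 6.03.

x* ≈ 430, y* ≈ 35.7, z* ≈ 6.03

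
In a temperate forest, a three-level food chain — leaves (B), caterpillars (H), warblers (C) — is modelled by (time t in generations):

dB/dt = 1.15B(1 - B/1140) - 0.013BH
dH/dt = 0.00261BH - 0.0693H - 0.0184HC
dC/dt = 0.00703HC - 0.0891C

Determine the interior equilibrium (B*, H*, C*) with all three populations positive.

From dC/dt = 0: 0.00703H* = 0.0891, so H* = 12.7.
From dB/dt = 0: 1.15(1 - B*/1140) = 0.013·12.7, giving B* = 1140·(1 - 0.143) = 977.
From dH/dt = 0: 0.00261·977 - 0.0693 = 0.0184C*, so C* = 2.48/0.0184 = 135.

B* ≈ 977, H* ≈ 12.7, C* ≈ 135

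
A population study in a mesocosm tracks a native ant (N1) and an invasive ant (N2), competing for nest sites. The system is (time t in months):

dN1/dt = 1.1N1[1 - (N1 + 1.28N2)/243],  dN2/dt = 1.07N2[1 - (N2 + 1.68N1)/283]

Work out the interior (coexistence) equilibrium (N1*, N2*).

Setting both brackets to zero gives the nullclines N1 + 1.28N2 = 243 and 1.68N1 + N2 = 283.
Substituting N2 = 283 - 1.68N1 into the first: N1(1 - 1.28·1.68) = 243 - 1.28·283.
So N1* = -119/-1.15 = 104, and then N2* = 283 - 1.68·104 = 109.

N1* ≈ 104, N2* ≈ 109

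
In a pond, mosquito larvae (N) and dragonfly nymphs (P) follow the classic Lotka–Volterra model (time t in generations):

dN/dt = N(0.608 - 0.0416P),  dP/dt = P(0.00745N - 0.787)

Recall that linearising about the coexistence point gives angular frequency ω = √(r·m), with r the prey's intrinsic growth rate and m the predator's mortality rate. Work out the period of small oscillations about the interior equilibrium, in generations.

T ≈ 9.08 generations

Here r = 0.608 and m = 0.787, so r·m = 0.478.
ω = √0.478 = 0.692 per generation, hence T = 2π/ω ≈ 9.08 generations.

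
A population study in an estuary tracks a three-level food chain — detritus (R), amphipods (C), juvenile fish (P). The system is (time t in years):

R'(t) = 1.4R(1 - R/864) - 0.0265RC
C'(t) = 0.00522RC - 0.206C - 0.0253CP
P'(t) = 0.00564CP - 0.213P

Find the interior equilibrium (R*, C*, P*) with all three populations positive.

From dP/dt = 0: 0.00564C* = 0.213, so C* = 37.8.
From dR/dt = 0: 1.4(1 - R*/864) = 0.0265·37.8, giving R* = 864·(1 - 0.715) = 246.
From dC/dt = 0: 0.00522·246 - 0.206 = 0.0253P*, so P* = 1.08/0.0253 = 42.7.

R* ≈ 246, C* ≈ 37.8, P* ≈ 42.7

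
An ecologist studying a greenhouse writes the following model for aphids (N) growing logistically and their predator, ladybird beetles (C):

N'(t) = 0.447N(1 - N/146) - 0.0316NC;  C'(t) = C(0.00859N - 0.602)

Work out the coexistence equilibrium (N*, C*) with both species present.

From dC/dt = 0 with C > 0: 0.00859N* = 0.602, so N* = 70.1.
Substitute into dN/dt = 0: 0.447(1 - 70.1/146) = 0.0316C*.
The bracket is 0.52, giving C* = 0.232/0.0316 = 7.36.

N* ≈ 70.1, C* ≈ 7.36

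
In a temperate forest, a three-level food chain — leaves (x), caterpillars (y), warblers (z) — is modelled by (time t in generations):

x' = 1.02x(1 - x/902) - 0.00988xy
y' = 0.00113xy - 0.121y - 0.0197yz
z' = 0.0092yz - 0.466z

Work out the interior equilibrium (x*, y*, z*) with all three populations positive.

From dz/dt = 0: 0.0092y* = 0.466, so y* = 50.7.
From dx/dt = 0: 1.02(1 - x*/902) = 0.00988·50.7, giving x* = 902·(1 - 0.491) = 459.
From dy/dt = 0: 0.00113·459 - 0.121 = 0.0197z*, so z* = 0.398/0.0197 = 20.2.

x* ≈ 459, y* ≈ 50.7, z* ≈ 20.2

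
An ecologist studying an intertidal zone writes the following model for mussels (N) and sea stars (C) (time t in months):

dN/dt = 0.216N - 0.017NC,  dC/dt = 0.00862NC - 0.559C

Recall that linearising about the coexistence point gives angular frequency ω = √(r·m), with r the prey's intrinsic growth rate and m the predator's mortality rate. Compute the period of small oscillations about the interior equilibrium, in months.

T ≈ 18.1 months

Here r = 0.216 and m = 0.559, so r·m = 0.121.
ω = √0.121 = 0.347 per month, hence T = 2π/ω ≈ 18.1 months.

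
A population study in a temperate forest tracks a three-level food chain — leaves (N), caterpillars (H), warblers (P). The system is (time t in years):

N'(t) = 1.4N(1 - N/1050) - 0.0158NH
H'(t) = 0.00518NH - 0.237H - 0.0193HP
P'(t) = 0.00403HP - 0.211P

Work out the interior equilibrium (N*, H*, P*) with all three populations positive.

N* ≈ 430, H* ≈ 52.4, P* ≈ 103

From dP/dt = 0: 0.00403H* = 0.211, so H* = 52.4.
From dN/dt = 0: 1.4(1 - N*/1050) = 0.0158·52.4, giving N* = 1050·(1 - 0.591) = 430.
From dH/dt = 0: 0.00518·430 - 0.237 = 0.0193P*, so P* = 1.99/0.0193 = 103.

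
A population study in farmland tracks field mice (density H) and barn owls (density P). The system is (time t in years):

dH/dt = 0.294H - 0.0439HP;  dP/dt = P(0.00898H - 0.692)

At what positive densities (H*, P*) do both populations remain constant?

Set dP/dt = 0 with P > 0: 0.00898H - 0.692 = 0, so H* = 0.692/0.00898 = 77.1.
Set dH/dt = 0 with H > 0: 0.294 - 0.0439P = 0, so P* = 0.294/0.0439 = 6.7.

H* ≈ 77.1, P* ≈ 6.7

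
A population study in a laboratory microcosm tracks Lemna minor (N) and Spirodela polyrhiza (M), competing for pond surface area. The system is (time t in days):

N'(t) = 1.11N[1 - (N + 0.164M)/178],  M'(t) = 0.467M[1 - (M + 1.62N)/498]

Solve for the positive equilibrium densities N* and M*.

Setting both brackets to zero gives the nullclines N + 0.164M = 178 and 1.62N + M = 498.
Substituting M = 498 - 1.62N into the first: N(1 - 0.164·1.62) = 178 - 0.164·498.
So N* = 96.3/0.734 = 131, and then M* = 498 - 1.62·131 = 285.

N* ≈ 131, M* ≈ 285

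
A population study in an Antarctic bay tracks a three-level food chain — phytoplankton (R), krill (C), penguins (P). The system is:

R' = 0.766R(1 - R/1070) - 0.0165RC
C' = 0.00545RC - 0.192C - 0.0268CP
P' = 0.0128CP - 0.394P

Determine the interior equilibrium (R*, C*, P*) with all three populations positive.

R* ≈ 361, C* ≈ 30.8, P* ≈ 66.2

From dP/dt = 0: 0.0128C* = 0.394, so C* = 30.8.
From dR/dt = 0: 0.766(1 - R*/1070) = 0.0165·30.8, giving R* = 1070·(1 - 0.663) = 361.
From dC/dt = 0: 0.00545·361 - 0.192 = 0.0268P*, so P* = 1.77/0.0268 = 66.2.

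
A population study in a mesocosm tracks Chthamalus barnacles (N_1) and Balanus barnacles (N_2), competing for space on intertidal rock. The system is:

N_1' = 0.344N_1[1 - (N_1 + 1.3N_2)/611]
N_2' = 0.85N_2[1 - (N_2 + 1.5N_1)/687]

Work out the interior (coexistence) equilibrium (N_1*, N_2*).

Setting both brackets to zero gives the nullclines N_1 + 1.3N_2 = 611 and 1.5N_1 + N_2 = 687.
Substituting N_2 = 687 - 1.5N_1 into the first: N_1(1 - 1.3·1.5) = 611 - 1.3·687.
So N_1* = -282/-0.95 = 297, and then N_2* = 687 - 1.5·297 = 242.

N_1* ≈ 297, N_2* ≈ 242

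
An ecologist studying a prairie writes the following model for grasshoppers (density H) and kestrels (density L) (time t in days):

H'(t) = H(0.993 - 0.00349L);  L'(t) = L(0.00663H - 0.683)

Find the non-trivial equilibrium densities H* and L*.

H* ≈ 103, L* ≈ 285

Set dL/dt = 0 with L > 0: 0.00663H - 0.683 = 0, so H* = 0.683/0.00663 = 103.
Set dH/dt = 0 with H > 0: 0.993 - 0.00349L = 0, so L* = 0.993/0.00349 = 285.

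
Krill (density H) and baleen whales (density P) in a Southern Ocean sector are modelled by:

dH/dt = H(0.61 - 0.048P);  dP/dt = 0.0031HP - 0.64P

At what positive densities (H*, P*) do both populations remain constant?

Set dP/dt = 0 with P > 0: 0.0031H - 0.64 = 0, so H* = 0.64/0.0031 = 206.
Set dH/dt = 0 with H > 0: 0.61 - 0.048P = 0, so P* = 0.61/0.048 = 12.7.

H* ≈ 206, P* ≈ 12.7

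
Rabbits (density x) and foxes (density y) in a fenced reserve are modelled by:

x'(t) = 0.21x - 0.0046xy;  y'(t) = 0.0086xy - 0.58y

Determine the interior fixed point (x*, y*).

Set dy/dt = 0 with y > 0: 0.0086x - 0.58 = 0, so x* = 0.58/0.0086 = 67.4.
Set dx/dt = 0 with x > 0: 0.21 - 0.0046y = 0, so y* = 0.21/0.0046 = 45.7.

x* ≈ 67.4, y* ≈ 45.7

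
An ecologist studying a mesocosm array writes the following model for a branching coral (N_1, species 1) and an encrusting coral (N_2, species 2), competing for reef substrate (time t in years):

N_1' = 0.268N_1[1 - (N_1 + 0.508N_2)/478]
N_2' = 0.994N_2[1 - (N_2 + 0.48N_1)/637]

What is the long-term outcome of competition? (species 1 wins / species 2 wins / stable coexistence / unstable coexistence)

stable coexistence

Compare the nullcline intercepts: K1/α12 = 478/0.508 = 941 > K2 = 637; K2/α21 = 637/0.48 = 1330 > K1 = 478.
Since both inequalities hold, each species can invade when rare, so the interior equilibrium is stable.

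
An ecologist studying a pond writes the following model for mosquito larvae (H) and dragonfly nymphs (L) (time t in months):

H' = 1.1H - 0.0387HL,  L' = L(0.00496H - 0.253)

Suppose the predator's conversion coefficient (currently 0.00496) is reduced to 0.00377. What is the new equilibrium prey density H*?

At the interior fixed point, setting dL/dt = 0 with L > 0 fixes H* = (predator death rate)/(HL coefficient) — independent of the other coefficients.
With the change, H* = 0.253/0.00377 = 67.1; it rises from 51.

H* ≈ 67.1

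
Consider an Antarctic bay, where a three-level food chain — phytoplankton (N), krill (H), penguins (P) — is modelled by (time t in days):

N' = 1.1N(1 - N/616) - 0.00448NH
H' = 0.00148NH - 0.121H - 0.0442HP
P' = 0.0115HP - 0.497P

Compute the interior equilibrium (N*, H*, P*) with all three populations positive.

N* ≈ 508, H* ≈ 43.2, P* ≈ 14.3

From dP/dt = 0: 0.0115H* = 0.497, so H* = 43.2.
From dN/dt = 0: 1.1(1 - N*/616) = 0.00448·43.2, giving N* = 616·(1 - 0.176) = 508.
From dH/dt = 0: 0.00148·508 - 0.121 = 0.0442P*, so P* = 0.63/0.0442 = 14.3.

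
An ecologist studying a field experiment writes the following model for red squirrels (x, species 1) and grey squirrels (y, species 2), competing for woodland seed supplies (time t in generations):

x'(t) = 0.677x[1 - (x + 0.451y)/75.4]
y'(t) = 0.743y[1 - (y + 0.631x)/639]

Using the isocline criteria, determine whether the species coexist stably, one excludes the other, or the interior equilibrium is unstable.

Compare the nullcline intercepts: K1/α12 = 75.4/0.451 = 167 < K2 = 639; K2/α21 = 639/0.631 = 1010 > K1 = 75.4.
Since the inequalities point opposite ways, species 2 can invade but species 1 cannot.

species 2 excludes species 1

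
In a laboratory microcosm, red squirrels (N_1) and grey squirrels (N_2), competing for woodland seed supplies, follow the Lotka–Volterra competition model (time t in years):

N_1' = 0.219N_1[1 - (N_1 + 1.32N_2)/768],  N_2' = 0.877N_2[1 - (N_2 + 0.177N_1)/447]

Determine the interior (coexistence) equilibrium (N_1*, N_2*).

Setting both brackets to zero gives the nullclines N_1 + 1.32N_2 = 768 and 0.177N_1 + N_2 = 447.
Substituting N_2 = 447 - 0.177N_1 into the first: N_1(1 - 1.32·0.177) = 768 - 1.32·447.
So N_1* = 178/0.766 = 232, and then N_2* = 447 - 0.177·232 = 406.

N_1* ≈ 232, N_2* ≈ 406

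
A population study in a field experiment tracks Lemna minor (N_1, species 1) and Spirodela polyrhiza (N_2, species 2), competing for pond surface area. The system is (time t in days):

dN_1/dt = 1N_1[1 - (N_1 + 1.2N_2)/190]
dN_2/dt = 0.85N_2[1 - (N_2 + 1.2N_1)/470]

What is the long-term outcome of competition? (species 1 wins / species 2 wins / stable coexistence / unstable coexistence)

Compare the nullcline intercepts: K1/α12 = 190/1.2 = 158 < K2 = 470; K2/α21 = 470/1.2 = 392 > K1 = 190.
Since the inequalities point opposite ways, species 2 can invade but species 1 cannot.

species 2 excludes species 1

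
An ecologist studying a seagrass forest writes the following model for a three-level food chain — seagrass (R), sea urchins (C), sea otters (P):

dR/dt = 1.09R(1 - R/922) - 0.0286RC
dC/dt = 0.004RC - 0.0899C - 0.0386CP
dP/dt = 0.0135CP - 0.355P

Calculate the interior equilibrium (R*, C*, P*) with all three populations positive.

R* ≈ 286, C* ≈ 26.3, P* ≈ 27.3

From dP/dt = 0: 0.0135C* = 0.355, so C* = 26.3.
From dR/dt = 0: 1.09(1 - R*/922) = 0.0286·26.3, giving R* = 922·(1 - 0.69) = 286.
From dC/dt = 0: 0.004·286 - 0.0899 = 0.0386P*, so P* = 1.05/0.0386 = 27.3.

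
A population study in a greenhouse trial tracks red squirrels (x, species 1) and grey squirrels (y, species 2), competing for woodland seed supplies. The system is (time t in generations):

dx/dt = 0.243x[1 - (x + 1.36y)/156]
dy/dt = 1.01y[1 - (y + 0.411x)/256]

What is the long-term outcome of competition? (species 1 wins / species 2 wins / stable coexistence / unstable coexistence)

Compare the nullcline intercepts: K1/α12 = 156/1.36 = 115 < K2 = 256; K2/α21 = 256/0.411 = 623 > K1 = 156.
Since the inequalities point opposite ways, species 2 can invade but species 1 cannot.

species 2 excludes species 1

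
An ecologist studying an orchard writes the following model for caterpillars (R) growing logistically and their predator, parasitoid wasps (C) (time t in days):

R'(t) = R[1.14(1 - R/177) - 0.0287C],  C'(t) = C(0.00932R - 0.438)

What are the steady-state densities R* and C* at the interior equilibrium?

From dC/dt = 0 with C > 0: 0.00932R* = 0.438, so R* = 47.
Substitute into dR/dt = 0: 1.14(1 - 47/177) = 0.0287C*.
The bracket is 0.734, giving C* = 0.837/0.0287 = 29.2.

R* ≈ 47, C* ≈ 29.2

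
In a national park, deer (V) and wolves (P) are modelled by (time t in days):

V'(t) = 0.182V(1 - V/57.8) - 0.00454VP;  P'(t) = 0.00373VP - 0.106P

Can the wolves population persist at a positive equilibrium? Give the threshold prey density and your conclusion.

The predator equation gives dP/dt > 0 only when V > 0.106/0.00373 = 28.4.
Without the predator, V → K = 57.8. Since 57.8 > 28.4, the predator can invade and persist.

Threshold V = 28.4; K > 28.4, so yes, the predator persists.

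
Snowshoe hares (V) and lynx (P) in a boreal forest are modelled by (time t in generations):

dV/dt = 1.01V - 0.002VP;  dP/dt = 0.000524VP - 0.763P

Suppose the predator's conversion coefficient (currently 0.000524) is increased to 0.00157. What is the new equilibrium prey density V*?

At the interior fixed point, setting dP/dt = 0 with P > 0 fixes V* = (predator death rate)/(VP coefficient) — independent of the other coefficients.
With the change, V* = 0.763/0.00157 = 486; it falls from 1460.

V* ≈ 486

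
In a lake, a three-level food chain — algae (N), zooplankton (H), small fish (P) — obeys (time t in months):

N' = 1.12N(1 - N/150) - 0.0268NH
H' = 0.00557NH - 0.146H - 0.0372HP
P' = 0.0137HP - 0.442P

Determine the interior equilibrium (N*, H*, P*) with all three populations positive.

N* ≈ 34.2, H* ≈ 32.3, P* ≈ 1.2

From dP/dt = 0: 0.0137H* = 0.442, so H* = 32.3.
From dN/dt = 0: 1.12(1 - N*/150) = 0.0268·32.3, giving N* = 150·(1 - 0.772) = 34.2.
From dH/dt = 0: 0.00557·34.2 - 0.146 = 0.0372P*, so P* = 0.0445/0.0372 = 1.2.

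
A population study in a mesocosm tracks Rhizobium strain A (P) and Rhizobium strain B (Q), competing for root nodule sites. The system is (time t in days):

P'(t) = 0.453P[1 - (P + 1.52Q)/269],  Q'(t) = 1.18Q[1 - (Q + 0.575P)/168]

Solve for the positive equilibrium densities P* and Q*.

Setting both brackets to zero gives the nullclines P + 1.52Q = 269 and 0.575P + Q = 168.
Substituting Q = 168 - 0.575P into the first: P(1 - 1.52·0.575) = 269 - 1.52·168.
So P* = 13.6/0.126 = 108, and then Q* = 168 - 0.575·108 = 106.

P* ≈ 108, Q* ≈ 106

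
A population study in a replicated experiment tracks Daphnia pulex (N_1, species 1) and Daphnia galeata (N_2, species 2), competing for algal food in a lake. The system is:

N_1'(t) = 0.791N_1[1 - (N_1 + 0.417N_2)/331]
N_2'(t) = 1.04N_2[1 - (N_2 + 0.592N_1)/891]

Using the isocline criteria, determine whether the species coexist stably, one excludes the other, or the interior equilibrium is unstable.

Compare the nullcline intercepts: K1/α12 = 331/0.417 = 794 < K2 = 891; K2/α21 = 891/0.592 = 1510 > K1 = 331.
Since the inequalities point opposite ways, species 2 can invade but species 1 cannot.

species 2 excludes species 1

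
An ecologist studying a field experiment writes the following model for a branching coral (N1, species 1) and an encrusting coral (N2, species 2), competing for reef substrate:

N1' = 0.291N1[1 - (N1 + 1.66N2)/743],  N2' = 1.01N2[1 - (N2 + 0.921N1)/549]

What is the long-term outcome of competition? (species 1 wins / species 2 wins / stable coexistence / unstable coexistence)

unstable coexistence (outcome depends on initial conditions)

Compare the nullcline intercepts: K1/α12 = 743/1.66 = 448 < K2 = 549; K2/α21 = 549/0.921 = 596 < K1 = 743.
Since both are reversed, neither can invade when rare; the interior point is a saddle.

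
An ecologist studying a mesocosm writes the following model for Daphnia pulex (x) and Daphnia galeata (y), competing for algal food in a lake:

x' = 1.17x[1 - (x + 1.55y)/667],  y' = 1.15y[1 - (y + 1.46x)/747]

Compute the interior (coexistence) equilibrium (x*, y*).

Setting both brackets to zero gives the nullclines x + 1.55y = 667 and 1.46x + y = 747.
Substituting y = 747 - 1.46x into the first: x(1 - 1.55·1.46) = 667 - 1.55·747.
So x* = -491/-1.26 = 389, and then y* = 747 - 1.46·389 = 180.

x* ≈ 389, y* ≈ 180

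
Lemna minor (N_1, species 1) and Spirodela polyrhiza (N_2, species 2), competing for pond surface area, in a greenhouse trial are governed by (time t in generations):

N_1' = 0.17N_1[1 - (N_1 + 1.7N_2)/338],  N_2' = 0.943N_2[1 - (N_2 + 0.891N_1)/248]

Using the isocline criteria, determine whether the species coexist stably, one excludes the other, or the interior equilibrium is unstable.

unstable coexistence (outcome depends on initial conditions)

Compare the nullcline intercepts: K1/α12 = 338/1.7 = 199 < K2 = 248; K2/α21 = 248/0.891 = 278 < K1 = 338.
Since both are reversed, neither can invade when rare; the interior point is a saddle.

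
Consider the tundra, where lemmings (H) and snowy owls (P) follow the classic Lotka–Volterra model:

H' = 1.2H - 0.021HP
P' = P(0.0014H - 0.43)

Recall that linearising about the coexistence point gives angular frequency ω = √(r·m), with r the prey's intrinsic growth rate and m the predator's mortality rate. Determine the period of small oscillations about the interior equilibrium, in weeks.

Here r = 1.2 and m = 0.43, so r·m = 0.516.
ω = √0.516 = 0.718 per week, hence T = 2π/ω ≈ 8.75 weeks.

T ≈ 8.75 weeks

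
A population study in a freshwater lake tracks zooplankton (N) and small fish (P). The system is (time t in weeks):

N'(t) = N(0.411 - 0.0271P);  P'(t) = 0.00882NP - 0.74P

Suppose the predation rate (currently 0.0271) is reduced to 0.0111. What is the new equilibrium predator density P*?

P* ≈ 37

At the interior fixed point, setting dN/dt = 0 with N > 0 fixes P* = (prey growth rate)/(NP coefficient) — independent of the other coefficients.
With the change, P* = 0.411/0.0111 = 37; it rises from 15.2.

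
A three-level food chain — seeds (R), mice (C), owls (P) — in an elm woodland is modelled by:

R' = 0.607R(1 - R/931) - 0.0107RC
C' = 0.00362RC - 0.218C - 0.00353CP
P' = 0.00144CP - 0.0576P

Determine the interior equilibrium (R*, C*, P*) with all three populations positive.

R* ≈ 275, C* ≈ 40, P* ≈ 220

From dP/dt = 0: 0.00144C* = 0.0576, so C* = 40.
From dR/dt = 0: 0.607(1 - R*/931) = 0.0107·40, giving R* = 931·(1 - 0.705) = 275.
From dC/dt = 0: 0.00362·275 - 0.218 = 0.00353P*, so P* = 0.776/0.00353 = 220.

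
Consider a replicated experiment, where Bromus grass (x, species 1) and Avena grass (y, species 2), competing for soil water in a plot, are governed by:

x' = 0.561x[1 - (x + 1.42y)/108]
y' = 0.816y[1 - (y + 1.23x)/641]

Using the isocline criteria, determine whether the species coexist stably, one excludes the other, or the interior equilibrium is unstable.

species 2 excludes species 1

Compare the nullcline intercepts: K1/α12 = 108/1.42 = 76.1 < K2 = 641; K2/α21 = 641/1.23 = 521 > K1 = 108.
Since the inequalities point opposite ways, species 2 can invade but species 1 cannot.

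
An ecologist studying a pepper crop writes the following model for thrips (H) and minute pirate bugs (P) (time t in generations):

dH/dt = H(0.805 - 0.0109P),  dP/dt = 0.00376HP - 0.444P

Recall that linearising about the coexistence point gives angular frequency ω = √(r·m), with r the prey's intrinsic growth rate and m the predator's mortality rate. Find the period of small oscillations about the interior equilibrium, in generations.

Here r = 0.805 and m = 0.444, so r·m = 0.357.
ω = √0.357 = 0.598 per generation, hence T = 2π/ω ≈ 10.5 generations.

T ≈ 10.5 generations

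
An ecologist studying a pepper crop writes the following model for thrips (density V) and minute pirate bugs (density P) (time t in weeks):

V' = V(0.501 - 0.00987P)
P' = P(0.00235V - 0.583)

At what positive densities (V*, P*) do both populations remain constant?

Set dP/dt = 0 with P > 0: 0.00235V - 0.583 = 0, so V* = 0.583/0.00235 = 248.
Set dV/dt = 0 with V > 0: 0.501 - 0.00987P = 0, so P* = 0.501/0.00987 = 50.8.

V* ≈ 248, P* ≈ 50.8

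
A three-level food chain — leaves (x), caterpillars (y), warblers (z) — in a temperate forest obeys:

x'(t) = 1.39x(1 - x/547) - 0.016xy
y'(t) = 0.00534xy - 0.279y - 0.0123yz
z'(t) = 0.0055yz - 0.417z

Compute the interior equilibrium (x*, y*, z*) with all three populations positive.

From dz/dt = 0: 0.0055y* = 0.417, so y* = 75.8.
From dx/dt = 0: 1.39(1 - x*/547) = 0.016·75.8, giving x* = 547·(1 - 0.873) = 69.6.
From dy/dt = 0: 0.00534·69.6 - 0.279 = 0.0123z*, so z* = 0.0928/0.0123 = 7.54.

x* ≈ 69.6, y* ≈ 75.8, z* ≈ 7.54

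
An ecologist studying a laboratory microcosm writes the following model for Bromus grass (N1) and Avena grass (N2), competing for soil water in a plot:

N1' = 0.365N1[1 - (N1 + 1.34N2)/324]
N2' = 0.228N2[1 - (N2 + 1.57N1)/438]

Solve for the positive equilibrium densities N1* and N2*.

Setting both brackets to zero gives the nullclines N1 + 1.34N2 = 324 and 1.57N1 + N2 = 438.
Substituting N2 = 438 - 1.57N1 into the first: N1(1 - 1.34·1.57) = 324 - 1.34·438.
So N1* = -263/-1.1 = 238, and then N2* = 438 - 1.57·238 = 64.

N1* ≈ 238, N2* ≈ 64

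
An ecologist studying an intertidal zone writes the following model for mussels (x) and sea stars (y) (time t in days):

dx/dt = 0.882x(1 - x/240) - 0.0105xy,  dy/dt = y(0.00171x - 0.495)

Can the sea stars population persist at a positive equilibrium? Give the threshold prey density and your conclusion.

Threshold x = 289; K < 289, so no, the predator goes extinct.

The predator equation gives dy/dt > 0 only when x > 0.495/0.00171 = 289.
Without the predator, x → K = 240. Since 240 < 289, the predator cannot invade.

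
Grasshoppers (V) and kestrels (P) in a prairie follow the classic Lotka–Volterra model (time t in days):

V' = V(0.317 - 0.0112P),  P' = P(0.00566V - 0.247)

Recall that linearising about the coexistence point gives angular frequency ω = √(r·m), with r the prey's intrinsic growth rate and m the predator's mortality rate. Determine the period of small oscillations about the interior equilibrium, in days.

Here r = 0.317 and m = 0.247, so r·m = 0.0783.
ω = √0.0783 = 0.28 per day, hence T = 2π/ω ≈ 22.5 days.

T ≈ 22.5 days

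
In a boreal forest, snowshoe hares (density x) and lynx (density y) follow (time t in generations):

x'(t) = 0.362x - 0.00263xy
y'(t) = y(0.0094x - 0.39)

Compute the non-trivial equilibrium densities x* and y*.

x* ≈ 41.5, y* ≈ 138

Set dy/dt = 0 with y > 0: 0.0094x - 0.39 = 0, so x* = 0.39/0.0094 = 41.5.
Set dx/dt = 0 with x > 0: 0.362 - 0.00263y = 0, so y* = 0.362/0.00263 = 138.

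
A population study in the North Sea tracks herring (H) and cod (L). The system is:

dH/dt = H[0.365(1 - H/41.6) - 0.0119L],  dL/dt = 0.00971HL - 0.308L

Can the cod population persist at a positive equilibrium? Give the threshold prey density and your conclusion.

The predator equation gives dL/dt > 0 only when H > 0.308/0.00971 = 31.7.
Without the predator, H → K = 41.6. Since 41.6 > 31.7, the predator can invade and persist.

Threshold H = 31.7; K > 31.7, so yes, the predator persists.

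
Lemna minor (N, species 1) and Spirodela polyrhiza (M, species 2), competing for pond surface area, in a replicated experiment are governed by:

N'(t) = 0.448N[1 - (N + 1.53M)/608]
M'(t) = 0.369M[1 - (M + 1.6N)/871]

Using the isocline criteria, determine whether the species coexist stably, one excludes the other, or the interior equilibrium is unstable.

unstable coexistence (outcome depends on initial conditions)

Compare the nullcline intercepts: K1/α12 = 608/1.53 = 397 < K2 = 871; K2/α21 = 871/1.6 = 544 < K1 = 608.
Since both are reversed, neither can invade when rare; the interior point is a saddle.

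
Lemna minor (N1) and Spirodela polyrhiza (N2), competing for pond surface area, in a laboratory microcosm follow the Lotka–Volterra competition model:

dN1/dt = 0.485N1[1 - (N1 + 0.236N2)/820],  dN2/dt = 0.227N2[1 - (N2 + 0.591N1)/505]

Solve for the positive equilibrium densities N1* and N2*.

Setting both brackets to zero gives the nullclines N1 + 0.236N2 = 820 and 0.591N1 + N2 = 505.
Substituting N2 = 505 - 0.591N1 into the first: N1(1 - 0.236·0.591) = 820 - 0.236·505.
So N1* = 701/0.861 = 814, and then N2* = 505 - 0.591·814 = 23.7.

N1* ≈ 814, N2* ≈ 23.7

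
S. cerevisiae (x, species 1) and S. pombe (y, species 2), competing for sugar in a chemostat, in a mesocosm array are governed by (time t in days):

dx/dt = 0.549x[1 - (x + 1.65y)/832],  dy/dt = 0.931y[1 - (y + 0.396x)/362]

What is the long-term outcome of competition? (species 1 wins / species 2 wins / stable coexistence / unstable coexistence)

Compare the nullcline intercepts: K1/α12 = 832/1.65 = 504 > K2 = 362; K2/α21 = 362/0.396 = 914 > K1 = 832.
Since both inequalities hold, each species can invade when rare, so the interior equilibrium is stable.

stable coexistence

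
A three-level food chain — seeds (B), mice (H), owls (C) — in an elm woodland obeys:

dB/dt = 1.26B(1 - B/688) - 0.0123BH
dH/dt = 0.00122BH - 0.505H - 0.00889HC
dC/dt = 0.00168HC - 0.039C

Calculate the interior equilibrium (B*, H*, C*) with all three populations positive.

B* ≈ 532, H* ≈ 23.2, C* ≈ 16.2

From dC/dt = 0: 0.00168H* = 0.039, so H* = 23.2.
From dB/dt = 0: 1.26(1 - B*/688) = 0.0123·23.2, giving B* = 688·(1 - 0.227) = 532.
From dH/dt = 0: 0.00122·532 - 0.505 = 0.00889C*, so C* = 0.144/0.00889 = 16.2.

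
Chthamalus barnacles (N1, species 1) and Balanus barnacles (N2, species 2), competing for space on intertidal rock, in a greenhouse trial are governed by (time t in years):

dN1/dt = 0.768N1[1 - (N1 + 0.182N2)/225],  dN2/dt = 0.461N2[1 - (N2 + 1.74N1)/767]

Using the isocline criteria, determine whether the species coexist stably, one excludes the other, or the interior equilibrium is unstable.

stable coexistence

Compare the nullcline intercepts: K1/α12 = 225/0.182 = 1240 > K2 = 767; K2/α21 = 767/1.74 = 441 > K1 = 225.
Since both inequalities hold, each species can invade when rare, so the interior equilibrium is stable.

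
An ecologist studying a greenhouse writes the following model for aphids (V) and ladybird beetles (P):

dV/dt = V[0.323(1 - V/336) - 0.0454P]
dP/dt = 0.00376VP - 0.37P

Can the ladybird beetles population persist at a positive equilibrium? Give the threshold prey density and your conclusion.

Threshold V = 98.4; K > 98.4, so yes, the predator persists.

The predator equation gives dP/dt > 0 only when V > 0.37/0.00376 = 98.4.
Without the predator, V → K = 336. Since 336 > 98.4, the predator can invade and persist.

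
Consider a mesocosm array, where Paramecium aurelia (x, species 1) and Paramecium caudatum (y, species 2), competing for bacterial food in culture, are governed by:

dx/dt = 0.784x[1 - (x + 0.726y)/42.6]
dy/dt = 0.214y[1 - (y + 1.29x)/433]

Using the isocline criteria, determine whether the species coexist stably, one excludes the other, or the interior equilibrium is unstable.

species 2 excludes species 1

Compare the nullcline intercepts: K1/α12 = 42.6/0.726 = 58.7 < K2 = 433; K2/α21 = 433/1.29 = 336 > K1 = 42.6.
Since the inequalities point opposite ways, species 2 can invade but species 1 cannot.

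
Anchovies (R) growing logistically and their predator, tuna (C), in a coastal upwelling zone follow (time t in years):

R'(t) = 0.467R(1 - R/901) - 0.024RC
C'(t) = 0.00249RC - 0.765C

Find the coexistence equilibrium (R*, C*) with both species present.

R* ≈ 307, C* ≈ 12.8

From dC/dt = 0 with C > 0: 0.00249R* = 0.765, so R* = 307.
Substitute into dR/dt = 0: 0.467(1 - 307/901) = 0.024C*.
The bracket is 0.659, giving C* = 0.308/0.024 = 12.8.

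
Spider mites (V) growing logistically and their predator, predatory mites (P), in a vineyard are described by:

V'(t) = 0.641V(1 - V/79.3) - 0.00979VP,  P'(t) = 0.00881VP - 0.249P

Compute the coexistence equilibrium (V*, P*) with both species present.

From dP/dt = 0 with P > 0: 0.00881V* = 0.249, so V* = 28.3.
Substitute into dV/dt = 0: 0.641(1 - 28.3/79.3) = 0.00979P*.
The bracket is 0.644, giving P* = 0.413/0.00979 = 42.1.

V* ≈ 28.3, P* ≈ 42.1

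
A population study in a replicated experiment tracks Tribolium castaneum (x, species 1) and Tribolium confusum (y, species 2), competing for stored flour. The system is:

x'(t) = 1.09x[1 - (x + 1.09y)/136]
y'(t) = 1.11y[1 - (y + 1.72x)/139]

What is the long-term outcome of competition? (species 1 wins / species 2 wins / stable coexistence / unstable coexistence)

Compare the nullcline intercepts: K1/α12 = 136/1.09 = 125 < K2 = 139; K2/α21 = 139/1.72 = 80.8 < K1 = 136.
Since both are reversed, neither can invade when rare; the interior point is a saddle.

unstable coexistence (outcome depends on initial conditions)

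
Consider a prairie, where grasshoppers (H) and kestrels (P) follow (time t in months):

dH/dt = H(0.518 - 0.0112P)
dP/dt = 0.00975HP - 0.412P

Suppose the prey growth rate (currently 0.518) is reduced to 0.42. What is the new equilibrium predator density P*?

P* ≈ 37.5

At the interior fixed point, setting dH/dt = 0 with H > 0 fixes P* = (prey growth rate)/(HP coefficient) — independent of the other coefficients.
With the change, P* = 0.42/0.0112 = 37.5; it falls from 46.2.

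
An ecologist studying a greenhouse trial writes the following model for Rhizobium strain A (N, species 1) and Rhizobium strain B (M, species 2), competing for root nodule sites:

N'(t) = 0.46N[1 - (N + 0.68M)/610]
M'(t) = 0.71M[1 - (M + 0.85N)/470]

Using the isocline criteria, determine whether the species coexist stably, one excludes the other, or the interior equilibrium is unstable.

Compare the nullcline intercepts: K1/α12 = 610/0.68 = 897 > K2 = 470; K2/α21 = 470/0.85 = 553 < K1 = 610.
Since the inequalities point opposite ways, species 1 can invade but species 2 cannot.

species 1 excludes species 2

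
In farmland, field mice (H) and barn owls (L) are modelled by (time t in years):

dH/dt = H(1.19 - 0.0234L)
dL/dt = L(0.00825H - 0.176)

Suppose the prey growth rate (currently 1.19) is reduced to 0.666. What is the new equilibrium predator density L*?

L* ≈ 28.5

At the interior fixed point, setting dH/dt = 0 with H > 0 fixes L* = (prey growth rate)/(HL coefficient) — independent of the other coefficients.
With the change, L* = 0.666/0.0234 = 28.5; it falls from 50.9.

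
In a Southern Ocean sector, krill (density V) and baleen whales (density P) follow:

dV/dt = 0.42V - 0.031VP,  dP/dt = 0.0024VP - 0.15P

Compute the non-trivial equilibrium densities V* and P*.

Set dP/dt = 0 with P > 0: 0.0024V - 0.15 = 0, so V* = 0.15/0.0024 = 62.5.
Set dV/dt = 0 with V > 0: 0.42 - 0.031P = 0, so P* = 0.42/0.031 = 13.5.

V* ≈ 62.5, P* ≈ 13.5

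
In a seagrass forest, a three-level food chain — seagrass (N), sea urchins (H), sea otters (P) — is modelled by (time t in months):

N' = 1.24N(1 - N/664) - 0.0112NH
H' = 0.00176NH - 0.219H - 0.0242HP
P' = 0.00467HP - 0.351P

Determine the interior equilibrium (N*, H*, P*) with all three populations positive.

N* ≈ 213, H* ≈ 75.2, P* ≈ 6.46

From dP/dt = 0: 0.00467H* = 0.351, so H* = 75.2.
From dN/dt = 0: 1.24(1 - N*/664) = 0.0112·75.2, giving N* = 664·(1 - 0.679) = 213.
From dH/dt = 0: 0.00176·213 - 0.219 = 0.0242P*, so P* = 0.156/0.0242 = 6.46.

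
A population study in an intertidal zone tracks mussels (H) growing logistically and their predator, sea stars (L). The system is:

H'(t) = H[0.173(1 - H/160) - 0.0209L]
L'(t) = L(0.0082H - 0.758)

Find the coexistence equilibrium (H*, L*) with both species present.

H* ≈ 92.4, L* ≈ 3.5

From dL/dt = 0 with L > 0: 0.0082H* = 0.758, so H* = 92.4.
Substitute into dH/dt = 0: 0.173(1 - 92.4/160) = 0.0209L*.
The bracket is 0.422, giving L* = 0.0731/0.0209 = 3.5.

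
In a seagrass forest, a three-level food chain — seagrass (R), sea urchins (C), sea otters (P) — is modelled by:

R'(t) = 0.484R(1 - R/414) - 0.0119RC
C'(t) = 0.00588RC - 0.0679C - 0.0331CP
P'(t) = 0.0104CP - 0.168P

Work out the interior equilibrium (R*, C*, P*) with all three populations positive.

R* ≈ 250, C* ≈ 16.2, P* ≈ 42.3

From dP/dt = 0: 0.0104C* = 0.168, so C* = 16.2.
From dR/dt = 0: 0.484(1 - R*/414) = 0.0119·16.2, giving R* = 414·(1 - 0.397) = 250.
From dC/dt = 0: 0.00588·250 - 0.0679 = 0.0331P*, so P* = 1.4/0.0331 = 42.3.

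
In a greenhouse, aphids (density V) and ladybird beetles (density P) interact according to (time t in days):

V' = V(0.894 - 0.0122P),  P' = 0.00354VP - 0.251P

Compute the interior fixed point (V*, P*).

V* ≈ 70.9, P* ≈ 73.3

Set dP/dt = 0 with P > 0: 0.00354V - 0.251 = 0, so V* = 0.251/0.00354 = 70.9.
Set dV/dt = 0 with V > 0: 0.894 - 0.0122P = 0, so P* = 0.894/0.0122 = 73.3.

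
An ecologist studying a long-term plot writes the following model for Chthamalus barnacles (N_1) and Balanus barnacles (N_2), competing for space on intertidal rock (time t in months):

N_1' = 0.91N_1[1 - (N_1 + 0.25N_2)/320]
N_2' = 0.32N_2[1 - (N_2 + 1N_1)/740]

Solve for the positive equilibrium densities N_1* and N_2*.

N_1* ≈ 180, N_2* ≈ 560

Setting both brackets to zero gives the nullclines N_1 + 0.25N_2 = 320 and 1N_1 + N_2 = 740.
Substituting N_2 = 740 - 1N_1 into the first: N_1(1 - 0.25·1) = 320 - 0.25·740.
So N_1* = 135/0.75 = 180, and then N_2* = 740 - 1·180 = 560.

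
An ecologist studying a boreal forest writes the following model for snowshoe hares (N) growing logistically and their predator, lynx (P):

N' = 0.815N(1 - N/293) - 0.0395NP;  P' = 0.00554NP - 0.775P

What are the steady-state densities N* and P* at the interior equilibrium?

From dP/dt = 0 with P > 0: 0.00554N* = 0.775, so N* = 140.
Substitute into dN/dt = 0: 0.815(1 - 140/293) = 0.0395P*.
The bracket is 0.523, giving P* = 0.426/0.0395 = 10.8.

N* ≈ 140, P* ≈ 10.8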